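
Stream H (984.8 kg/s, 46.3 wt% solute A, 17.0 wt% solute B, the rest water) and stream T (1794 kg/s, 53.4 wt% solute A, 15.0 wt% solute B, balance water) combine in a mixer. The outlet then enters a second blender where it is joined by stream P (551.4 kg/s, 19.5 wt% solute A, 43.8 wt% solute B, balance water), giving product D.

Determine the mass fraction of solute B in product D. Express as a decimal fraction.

Overall, product flow = 3330.2 kg/s.
solute B in = 984.8×0.170 + 1794×0.150 + 551.4×0.438 = 678.03 kg/s.
solute B fraction in D = 0.204.

0.204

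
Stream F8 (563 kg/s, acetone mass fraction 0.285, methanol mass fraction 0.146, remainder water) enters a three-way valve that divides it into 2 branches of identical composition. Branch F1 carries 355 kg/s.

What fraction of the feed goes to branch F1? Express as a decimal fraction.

0.631

Fraction to F1 = 355/563 = 0.6306.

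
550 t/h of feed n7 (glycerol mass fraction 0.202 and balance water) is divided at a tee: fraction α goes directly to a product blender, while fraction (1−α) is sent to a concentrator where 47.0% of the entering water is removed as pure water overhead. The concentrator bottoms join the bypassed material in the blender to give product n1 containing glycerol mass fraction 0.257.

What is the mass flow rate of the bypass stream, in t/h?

All 550×0.202 = 111.1 t/h of glycerol reaches n1, so n1 = 111.1/0.257 = 432.3 t/h and vapour = 117.7 t/h.
The evaporator receives (1−α)·550 of feed at 0.798 water and removes 0.470 of that water:
0.470×0.798×(1−α)×550 = 117.7
(1−α) = 117.7/206.28 = 0.5706;  α = 0.4294.
Bypass flow = 0.4294×550 = 236.17 t/h.

236.2 t/h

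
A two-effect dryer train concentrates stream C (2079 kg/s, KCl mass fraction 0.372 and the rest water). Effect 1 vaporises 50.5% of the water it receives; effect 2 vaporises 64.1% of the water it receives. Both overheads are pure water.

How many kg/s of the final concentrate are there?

water in feed = 2079×0.628 = 1305.6 kg/s.
After stage 1: water left = (1−0.505)×1305.6 = 646.28; stream total = 1419.7 kg/s.
After stage 2: water left = (1−0.641)×646.28 = 232.01; final concentrate = 1005.4 kg/s.

1005 kg/s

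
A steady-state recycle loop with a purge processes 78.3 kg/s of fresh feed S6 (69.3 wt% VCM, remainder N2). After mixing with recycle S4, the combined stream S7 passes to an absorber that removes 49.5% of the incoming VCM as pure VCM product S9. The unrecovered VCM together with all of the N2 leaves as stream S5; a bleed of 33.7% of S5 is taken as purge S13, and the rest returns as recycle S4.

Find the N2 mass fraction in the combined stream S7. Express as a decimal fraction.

N2 enters only via S6 and leaves only via the purge: 78.3×0.307 = 0.337×(N2 in S5), and the absorber passes all N2, so N2 in S7 = N2 in S5 = 71.33 kg/s.
VCM in S7: m_A = 78.3×0.693 + (1−0.337)·(1−0.495)·m_A, so m_A = 54.262/0.6652 = 81.574 kg/s.
S7 = 81.574 + 71.33 = 152.9 kg/s.
N2 fraction in S7 = 71.33/152.9 = 0.467.

0.467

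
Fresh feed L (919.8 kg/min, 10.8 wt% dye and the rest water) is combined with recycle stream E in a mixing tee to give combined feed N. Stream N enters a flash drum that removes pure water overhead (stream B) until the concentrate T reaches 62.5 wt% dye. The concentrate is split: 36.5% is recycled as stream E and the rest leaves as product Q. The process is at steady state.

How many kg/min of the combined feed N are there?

1011 kg/min

Overall dye balance (none leaves overhead): dye in fresh feed = dye in product, i.e. 919.8×0.108 = (1−0.365)·T·0.625.
T = 99.338/(0.625×0.635) = 250.3 kg/min.
Recycle E = 0.365×250.3 = 91.36 kg/min.
Combined feed N = 919.8 + 91.36 = 1011.2 kg/min.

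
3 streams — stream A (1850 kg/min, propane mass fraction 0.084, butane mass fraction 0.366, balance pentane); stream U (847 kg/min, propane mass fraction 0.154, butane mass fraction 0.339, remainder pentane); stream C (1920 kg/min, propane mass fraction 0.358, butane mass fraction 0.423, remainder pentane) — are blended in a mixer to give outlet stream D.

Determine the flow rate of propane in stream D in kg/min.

propane out = propane in = 1850×0.084 + 847×0.154 + 1920×0.358 = 973.2 kg/min.

973.2 kg/min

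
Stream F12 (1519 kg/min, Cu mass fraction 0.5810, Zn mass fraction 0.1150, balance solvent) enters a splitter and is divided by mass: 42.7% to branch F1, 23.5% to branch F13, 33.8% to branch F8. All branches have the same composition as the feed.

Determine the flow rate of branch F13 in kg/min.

357 kg/min

Branch F13 flow = 0.235×1519 = 356.96 kg/min.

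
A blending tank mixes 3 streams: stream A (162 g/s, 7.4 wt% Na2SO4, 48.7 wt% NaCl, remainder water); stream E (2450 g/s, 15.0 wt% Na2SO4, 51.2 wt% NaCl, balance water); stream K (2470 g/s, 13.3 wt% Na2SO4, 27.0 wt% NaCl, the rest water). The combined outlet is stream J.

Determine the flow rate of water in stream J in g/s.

2374 g/s

water out = water in = 162×0.439 + 2450×0.338 + 2470×0.597 = 2373.8 g/s.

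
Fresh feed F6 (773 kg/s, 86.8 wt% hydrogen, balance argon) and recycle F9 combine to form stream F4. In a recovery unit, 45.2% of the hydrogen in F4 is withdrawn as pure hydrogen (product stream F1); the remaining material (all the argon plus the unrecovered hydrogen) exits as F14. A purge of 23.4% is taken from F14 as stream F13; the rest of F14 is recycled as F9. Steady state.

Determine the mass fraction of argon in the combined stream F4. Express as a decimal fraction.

argon enters only via F6 and leaves only via the purge: 773×0.132 = 0.234×(argon in F14), and the recovery unit passes all argon, so argon in F4 = argon in F14 = 436.05 kg/s.
hydrogen in F4: m_A = 773×0.868 + (1−0.234)·(1−0.452)·m_A, so m_A = 670.96/0.5802 = 1156.4 kg/s.
F4 = 1156.4 + 436.05 = 1592.4 kg/s.
argon fraction in F4 = 436.05/1592.4 = 0.2738.

0.2738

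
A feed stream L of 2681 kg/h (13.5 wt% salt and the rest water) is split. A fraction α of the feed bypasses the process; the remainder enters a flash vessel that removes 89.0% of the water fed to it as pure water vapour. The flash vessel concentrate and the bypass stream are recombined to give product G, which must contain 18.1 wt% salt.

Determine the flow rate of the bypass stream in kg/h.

1796 kg/h

All 2681×0.135 = 361.94 kg/h of salt reaches G, so G = 361.94/0.181 = 1999.6 kg/h and vapour = 681.36 kg/h.
The evaporator receives (1−α)·2681 of feed at 0.865 water and removes 0.890 of that water:
0.890×0.865×(1−α)×2681 = 681.36
(1−α) = 681.36/2064 = 0.3301;  α = 0.6699.
Bypass flow = 0.6699×2681 = 1795.9 kg/h.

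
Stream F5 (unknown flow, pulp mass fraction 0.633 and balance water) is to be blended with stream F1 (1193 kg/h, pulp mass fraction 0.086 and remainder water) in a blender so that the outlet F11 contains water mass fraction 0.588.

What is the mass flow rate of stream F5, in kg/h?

1760 kg/h

Let F5 be the unknown flow. Total out = 1193 + F5.
water balance: 1090.4 + 0.367·F5 = 0.588·(1193 + F5)
(0.367 − 0.588)·F5 = 0.588×1193 − 1090.4 = -388.92
F5 = -388.92 / -0.221 = 1759.8 kg/h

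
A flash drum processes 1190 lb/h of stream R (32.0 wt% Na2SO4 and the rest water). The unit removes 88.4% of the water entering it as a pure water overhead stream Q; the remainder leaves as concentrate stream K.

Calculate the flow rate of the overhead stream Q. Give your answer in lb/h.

water entering = 1190×0.680 = 809.2 lb/h; overhead removed = 0.884×809.2 = 715.33 lb/h.

715.3 lb/h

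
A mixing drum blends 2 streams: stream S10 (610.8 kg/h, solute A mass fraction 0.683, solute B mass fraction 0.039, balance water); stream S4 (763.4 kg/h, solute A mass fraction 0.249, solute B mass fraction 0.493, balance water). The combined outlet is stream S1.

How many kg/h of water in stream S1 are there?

water out = water in = 610.8×0.278 + 763.4×0.258 = 366.76 kg/h.

366.8 kg/h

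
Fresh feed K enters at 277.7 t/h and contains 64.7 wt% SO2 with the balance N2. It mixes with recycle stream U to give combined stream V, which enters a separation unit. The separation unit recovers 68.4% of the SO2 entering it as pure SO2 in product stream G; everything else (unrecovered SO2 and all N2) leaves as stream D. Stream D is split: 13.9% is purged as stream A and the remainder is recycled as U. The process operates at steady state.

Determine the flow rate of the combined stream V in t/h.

N2 enters only via K and leaves only via the purge: 277.7×0.353 = 0.139×(N2 in D), and the separation unit passes all N2, so N2 in V = N2 in D = 705.24 t/h.
SO2 in V: m_A = 277.7×0.647 + (1−0.139)·(1−0.684)·m_A, so m_A = 179.67/0.7279 = 246.83 t/h.
V = 246.83 + 705.24 = 952.07 t/h.

952.1 t/h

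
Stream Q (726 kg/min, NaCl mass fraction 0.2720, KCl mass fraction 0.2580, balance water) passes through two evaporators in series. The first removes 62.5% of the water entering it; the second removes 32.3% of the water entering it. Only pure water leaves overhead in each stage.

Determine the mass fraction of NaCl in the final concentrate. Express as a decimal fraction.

water in feed = 726×0.470 = 341.22 kg/min.
After stage 1: water left = (1−0.625)×341.22 = 127.96; stream total = 512.74 kg/min.
After stage 2: water left = (1−0.323)×127.96 = 86.627; final concentrate = 471.41 kg/min.
NaCl fraction = 197.47/471.41 = 0.4189.

0.4189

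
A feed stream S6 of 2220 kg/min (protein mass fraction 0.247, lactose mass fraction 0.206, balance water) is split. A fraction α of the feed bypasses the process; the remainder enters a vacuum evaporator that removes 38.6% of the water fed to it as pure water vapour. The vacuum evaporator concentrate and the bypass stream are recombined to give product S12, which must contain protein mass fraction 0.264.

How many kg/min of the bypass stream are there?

All 2220×0.247 = 548.34 kg/min of protein reaches S12, so S12 = 548.34/0.264 = 2077 kg/min and vapour = 142.95 kg/min.
The evaporator receives (1−α)·2220 of feed at 0.547 water and removes 0.386 of that water:
0.386×0.547×(1−α)×2220 = 142.95
(1−α) = 142.95/468.74 = 0.3050;  α = 0.6950.
Bypass flow = 0.6950×2220 = 1542.9 kg/min.

1543 kg/min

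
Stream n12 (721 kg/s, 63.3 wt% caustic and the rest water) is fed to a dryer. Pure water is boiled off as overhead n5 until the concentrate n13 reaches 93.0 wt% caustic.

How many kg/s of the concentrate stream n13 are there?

490.7 kg/s

caustic is conserved: 721×0.633 = 456.39 kg/s all reports to the concentrate.
Concentrate = 456.39/(target fraction) = 490.75 kg/s.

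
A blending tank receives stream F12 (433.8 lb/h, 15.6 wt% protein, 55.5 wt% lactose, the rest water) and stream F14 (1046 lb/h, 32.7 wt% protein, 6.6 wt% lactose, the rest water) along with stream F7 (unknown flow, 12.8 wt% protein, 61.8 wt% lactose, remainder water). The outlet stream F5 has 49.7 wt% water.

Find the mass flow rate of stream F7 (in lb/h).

Let F7 be the unknown flow. Total out = 1479.8 + F7.
water balance: 760.29 + 0.254·F7 = 0.497·(1479.8 + F7)
(0.254 − 0.497)·F7 = 0.497×1479.8 − 760.29 = -24.83
F7 = -24.83 / -0.243 = 102.18 lb/h

102.2 lb/h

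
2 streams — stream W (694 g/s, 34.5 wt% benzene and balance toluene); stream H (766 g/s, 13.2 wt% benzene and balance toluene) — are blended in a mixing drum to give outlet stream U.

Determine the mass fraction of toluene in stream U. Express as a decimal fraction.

0.767

Total flow out = 694 + 766 = 1460 g/s.
toluene in = 694×0.655 + 766×0.868 = 1119.5 g/s.
toluene mass fraction in U = 1119.5/1460 = 0.767.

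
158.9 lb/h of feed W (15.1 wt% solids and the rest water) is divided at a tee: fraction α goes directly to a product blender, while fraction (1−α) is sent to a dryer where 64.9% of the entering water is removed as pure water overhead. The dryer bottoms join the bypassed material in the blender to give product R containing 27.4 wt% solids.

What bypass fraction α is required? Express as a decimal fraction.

All 158.9×0.151 = 23.994 lb/h of solids reaches R, so R = 23.994/0.274 = 87.569 lb/h and vapour = 71.331 lb/h.
The evaporator receives (1−α)·158.9 of feed at 0.849 water and removes 0.649 of that water:
0.649×0.849×(1−α)×158.9 = 71.331
(1−α) = 71.331/87.554 = 0.8147;  α = 0.1853.

0.185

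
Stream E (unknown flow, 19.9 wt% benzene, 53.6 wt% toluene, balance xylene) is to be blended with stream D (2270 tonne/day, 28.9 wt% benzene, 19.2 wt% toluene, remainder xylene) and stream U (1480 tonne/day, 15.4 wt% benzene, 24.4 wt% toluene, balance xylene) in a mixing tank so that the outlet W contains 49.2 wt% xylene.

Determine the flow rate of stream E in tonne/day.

Let E be the unknown flow. Total out = 3750 + E.
xylene balance: 2069.1 + 0.265·E = 0.492·(3750 + E)
(0.265 − 0.492)·E = 0.492×3750 − 2069.1 = -224.09
E = -224.09 / -0.227 = 987.18 tonne/day

987.2 tonne/day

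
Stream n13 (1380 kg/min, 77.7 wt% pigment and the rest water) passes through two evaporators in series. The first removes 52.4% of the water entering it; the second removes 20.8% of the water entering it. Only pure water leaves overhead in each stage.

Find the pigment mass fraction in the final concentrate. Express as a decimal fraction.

0.9024

water in feed = 1380×0.223 = 307.74 kg/min.
After stage 1: water left = (1−0.524)×307.74 = 146.48; stream total = 1218.7 kg/min.
After stage 2: water left = (1−0.208)×146.48 = 116.02; final concentrate = 1188.3 kg/min.
pigment fraction = 1072.3/1188.3 = 0.9024.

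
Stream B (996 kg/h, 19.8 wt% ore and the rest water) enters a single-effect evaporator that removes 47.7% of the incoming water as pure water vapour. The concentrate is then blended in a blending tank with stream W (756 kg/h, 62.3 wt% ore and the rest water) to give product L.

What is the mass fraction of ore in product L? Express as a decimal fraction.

Vapour removed = 0.477×0.802×996 = 381.02 kg/h; concentrate = 614.98 kg/h.
ore reaching the mixer = 197.21 (from concentrate) + 756×0.623 = 668.2 kg/h.
Product flow = 614.98 + 756 = 1371 kg/h; ore fraction = 0.487.

0.487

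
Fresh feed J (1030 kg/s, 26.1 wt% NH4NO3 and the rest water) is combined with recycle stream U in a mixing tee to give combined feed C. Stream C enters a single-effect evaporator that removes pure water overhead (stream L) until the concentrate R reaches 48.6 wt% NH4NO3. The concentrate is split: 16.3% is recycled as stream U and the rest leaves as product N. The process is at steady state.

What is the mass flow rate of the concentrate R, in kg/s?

Overall NH4NO3 balance (none leaves overhead): NH4NO3 in fresh feed = NH4NO3 in product, i.e. 1030×0.261 = (1−0.163)·R·0.486.
R = 268.83/(0.486×0.837) = 660.87 kg/s.

660.9 kg/s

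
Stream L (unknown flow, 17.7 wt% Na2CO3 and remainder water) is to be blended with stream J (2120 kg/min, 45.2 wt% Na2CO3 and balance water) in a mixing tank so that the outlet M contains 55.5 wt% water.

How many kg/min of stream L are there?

55.37 kg/min

Let L be the unknown flow. Total out = 2120 + L.
water balance: 1161.8 + 0.823·L = 0.555·(2120 + L)
(0.823 − 0.555)·L = 0.555×2120 − 1161.8 = 14.84
L = 14.84 / 0.268 = 55.373 kg/min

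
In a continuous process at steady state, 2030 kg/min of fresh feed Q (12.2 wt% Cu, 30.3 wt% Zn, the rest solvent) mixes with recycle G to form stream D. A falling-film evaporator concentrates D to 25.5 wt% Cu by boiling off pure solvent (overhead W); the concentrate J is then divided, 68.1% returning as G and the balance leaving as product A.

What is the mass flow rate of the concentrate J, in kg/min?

Overall Cu balance (none leaves overhead): Cu in fresh feed = Cu in product, i.e. 2030×0.122 = (1−0.681)·J·0.255.
J = 247.66/(0.255×0.319) = 3044.6 kg/min.

3045 kg/min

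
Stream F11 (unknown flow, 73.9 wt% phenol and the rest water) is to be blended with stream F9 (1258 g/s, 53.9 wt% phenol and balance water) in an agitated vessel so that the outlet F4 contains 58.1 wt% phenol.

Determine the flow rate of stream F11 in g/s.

Let F11 be the unknown flow. Total out = 1258 + F11.
phenol balance: 678.06 + 0.739·F11 = 0.581·(1258 + F11)
(0.739 − 0.581)·F11 = 0.581×1258 − 678.06 = 52.836
F11 = 52.836 / 0.158 = 334.41 g/s

334.4 g/s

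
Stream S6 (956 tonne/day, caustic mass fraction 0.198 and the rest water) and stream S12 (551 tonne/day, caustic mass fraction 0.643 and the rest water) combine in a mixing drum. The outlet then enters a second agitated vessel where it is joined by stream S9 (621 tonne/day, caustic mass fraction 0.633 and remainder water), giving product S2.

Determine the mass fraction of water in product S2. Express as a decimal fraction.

Overall, product flow = 2128 tonne/day.
water in = 956×0.802 + 551×0.357 + 621×0.367 = 1191.3 tonne/day.
water fraction in S2 = 0.560.

0.560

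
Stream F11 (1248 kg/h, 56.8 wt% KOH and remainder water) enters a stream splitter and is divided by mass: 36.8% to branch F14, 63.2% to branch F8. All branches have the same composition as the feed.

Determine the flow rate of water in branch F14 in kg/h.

Branch F14 total = 0.368×1248 = 459.26 kg/h.
water in F14 = 0.432×459.26 = 198.4 kg/h.

198.4 kg/h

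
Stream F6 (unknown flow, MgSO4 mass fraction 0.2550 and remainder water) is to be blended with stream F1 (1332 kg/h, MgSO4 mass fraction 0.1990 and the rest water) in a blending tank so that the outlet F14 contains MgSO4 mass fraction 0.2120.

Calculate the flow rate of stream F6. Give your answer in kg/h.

Let F6 be the unknown flow. Total out = 1332 + F6.
MgSO4 balance: 265.07 + 0.255·F6 = 0.212·(1332 + F6)
(0.255 − 0.212)·F6 = 0.212×1332 − 265.07 = 17.316
F6 = 17.316 / 0.043 = 402.7 kg/h

402.7 kg/h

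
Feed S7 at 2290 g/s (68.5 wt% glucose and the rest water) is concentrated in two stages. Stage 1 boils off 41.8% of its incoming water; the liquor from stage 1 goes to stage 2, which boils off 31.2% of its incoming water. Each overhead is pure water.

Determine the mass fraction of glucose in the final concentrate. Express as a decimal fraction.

water in feed = 2290×0.315 = 721.35 g/s.
After stage 1: water left = (1−0.418)×721.35 = 419.83; stream total = 1988.5 g/s.
After stage 2: water left = (1−0.312)×419.83 = 288.84; final concentrate = 1857.5 g/s.
glucose fraction = 1568.7/1857.5 = 0.844.

0.844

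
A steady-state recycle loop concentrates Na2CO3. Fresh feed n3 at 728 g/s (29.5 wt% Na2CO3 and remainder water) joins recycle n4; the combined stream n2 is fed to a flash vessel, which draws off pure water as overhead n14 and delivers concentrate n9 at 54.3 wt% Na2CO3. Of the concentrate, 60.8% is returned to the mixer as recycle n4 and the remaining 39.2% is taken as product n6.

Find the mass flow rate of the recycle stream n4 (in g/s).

Overall Na2CO3 balance (none leaves overhead): Na2CO3 in fresh feed = Na2CO3 in product, i.e. 728×0.295 = (1−0.608)·n9·0.543.
n9 = 214.76/(0.543×0.392) = 1008.9 g/s.
Recycle n4 = 0.608×1008.9 = 613.44 g/s.

613.4 g/s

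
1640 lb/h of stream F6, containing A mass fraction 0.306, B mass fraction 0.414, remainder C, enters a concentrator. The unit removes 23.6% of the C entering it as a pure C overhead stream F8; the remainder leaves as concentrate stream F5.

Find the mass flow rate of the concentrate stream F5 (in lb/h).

C entering = 1640×0.280 = 459.2 lb/h; overhead removed = 0.236×459.2 = 108.37 lb/h.
Concentrate = 1640 − 108.37 = 1531.6 lb/h.

1532 lb/h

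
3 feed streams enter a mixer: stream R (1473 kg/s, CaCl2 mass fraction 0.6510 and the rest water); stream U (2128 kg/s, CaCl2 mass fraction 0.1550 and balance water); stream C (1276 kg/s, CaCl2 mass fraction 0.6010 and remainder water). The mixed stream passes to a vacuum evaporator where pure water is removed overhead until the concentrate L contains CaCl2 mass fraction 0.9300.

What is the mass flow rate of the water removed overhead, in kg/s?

CaCl2 entering = 1473×0.651 + 2128×0.155 + 1276×0.601 = 2055.6 kg/s.
All CaCl2 reports to L, so L = 2055.6/0.930 = 2210.4 kg/s.
Total feed = 4877 kg/s; overhead = 4877 − 2210.4 = 2666.6 kg/s.

2667 kg/s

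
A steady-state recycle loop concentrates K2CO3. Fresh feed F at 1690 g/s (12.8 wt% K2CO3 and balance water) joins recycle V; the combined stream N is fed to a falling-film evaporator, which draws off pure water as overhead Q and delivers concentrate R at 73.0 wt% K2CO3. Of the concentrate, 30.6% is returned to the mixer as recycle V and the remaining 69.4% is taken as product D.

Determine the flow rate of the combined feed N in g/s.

1821 g/s

Overall K2CO3 balance (none leaves overhead): K2CO3 in fresh feed = K2CO3 in product, i.e. 1690×0.128 = (1−0.306)·R·0.730.
R = 216.32/(0.730×0.694) = 426.99 g/s.
Recycle V = 0.306×426.99 = 130.66 g/s.
Combined feed N = 1690 + 130.66 = 1820.7 g/s.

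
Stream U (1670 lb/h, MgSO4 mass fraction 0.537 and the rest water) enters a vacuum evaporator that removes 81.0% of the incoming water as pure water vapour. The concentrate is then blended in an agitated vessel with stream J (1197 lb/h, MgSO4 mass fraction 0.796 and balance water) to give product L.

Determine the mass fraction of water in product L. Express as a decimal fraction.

Vapour removed = 0.810×0.463×1670 = 626.3 lb/h; concentrate = 1043.7 lb/h.
water reaching the mixer = 146.91 (from concentrate) + 1197×0.204 = 391.1 lb/h.
Product flow = 1043.7 + 1197 = 2240.7 lb/h; water fraction = 0.175.

0.175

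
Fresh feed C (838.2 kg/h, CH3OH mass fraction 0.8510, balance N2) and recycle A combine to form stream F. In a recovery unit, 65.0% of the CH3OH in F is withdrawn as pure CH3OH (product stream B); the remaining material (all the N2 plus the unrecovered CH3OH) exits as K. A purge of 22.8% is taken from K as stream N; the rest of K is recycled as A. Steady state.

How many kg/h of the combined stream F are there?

1525 kg/h

N2 enters only via C and leaves only via the purge: 838.2×0.149 = 0.228×(N2 in K), and the recovery unit passes all N2, so N2 in F = N2 in K = 547.77 kg/h.
CH3OH in F: m_A = 838.2×0.851 + (1−0.228)·(1−0.650)·m_A, so m_A = 713.31/0.7298 = 977.4 kg/h.
F = 977.4 + 547.77 = 1525.2 kg/h.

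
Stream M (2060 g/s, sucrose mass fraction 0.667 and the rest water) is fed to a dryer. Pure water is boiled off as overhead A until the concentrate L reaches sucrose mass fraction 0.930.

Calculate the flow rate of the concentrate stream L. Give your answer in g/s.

sucrose is conserved: 2060×0.667 = 1374 g/s all reports to the concentrate.
Concentrate = 1374/(target fraction) = 1477.4 g/s.

1477 g/s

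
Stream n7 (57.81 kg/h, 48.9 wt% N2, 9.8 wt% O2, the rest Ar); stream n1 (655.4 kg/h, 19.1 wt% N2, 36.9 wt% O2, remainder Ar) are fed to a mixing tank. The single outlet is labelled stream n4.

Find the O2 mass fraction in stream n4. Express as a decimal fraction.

Total flow out = 57.81 + 655.4 = 713.21 kg/h.
O2 in = 57.81×0.098 + 655.4×0.369 = 247.51 kg/h.
O2 mass fraction in n4 = 247.51/713.21 = 0.3470.

0.3470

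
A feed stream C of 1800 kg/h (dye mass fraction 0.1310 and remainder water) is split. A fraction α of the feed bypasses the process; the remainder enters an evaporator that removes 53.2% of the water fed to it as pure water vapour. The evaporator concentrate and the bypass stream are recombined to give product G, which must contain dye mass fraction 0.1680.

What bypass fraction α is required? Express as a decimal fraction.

0.524

All 1800×0.131 = 235.8 kg/h of dye reaches G, so G = 235.8/0.168 = 1403.6 kg/h and vapour = 396.43 kg/h.
The evaporator receives (1−α)·1800 of feed at 0.869 water and removes 0.532 of that water:
0.532×0.869×(1−α)×1800 = 396.43
(1−α) = 396.43/832.15 = 0.4764;  α = 0.5236.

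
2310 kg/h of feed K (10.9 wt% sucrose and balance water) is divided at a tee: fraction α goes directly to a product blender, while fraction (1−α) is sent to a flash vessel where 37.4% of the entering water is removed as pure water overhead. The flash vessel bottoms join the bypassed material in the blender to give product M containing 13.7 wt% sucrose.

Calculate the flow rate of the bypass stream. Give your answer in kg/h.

All 2310×0.109 = 251.79 kg/h of sucrose reaches M, so M = 251.79/0.137 = 1837.9 kg/h and vapour = 472.12 kg/h.
The evaporator receives (1−α)·2310 of feed at 0.891 water and removes 0.374 of that water:
0.374×0.891×(1−α)×2310 = 472.12
(1−α) = 472.12/769.77 = 0.6133;  α = 0.3867.
Bypass flow = 0.3867×2310 = 893.23 kg/h.

893.2 kg/h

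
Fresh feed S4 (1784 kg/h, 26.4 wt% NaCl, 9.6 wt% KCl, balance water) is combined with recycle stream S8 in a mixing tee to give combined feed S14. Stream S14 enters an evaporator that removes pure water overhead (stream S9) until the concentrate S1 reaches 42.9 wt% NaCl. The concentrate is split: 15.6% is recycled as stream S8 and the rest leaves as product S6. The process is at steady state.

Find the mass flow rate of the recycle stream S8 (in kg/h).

202.9 kg/h

Overall NaCl balance (none leaves overhead): NaCl in fresh feed = NaCl in product, i.e. 1784×0.264 = (1−0.156)·S1·0.429.
S1 = 470.98/(0.429×0.844) = 1300.8 kg/h.
Recycle S8 = 0.156×1300.8 = 202.92 kg/h.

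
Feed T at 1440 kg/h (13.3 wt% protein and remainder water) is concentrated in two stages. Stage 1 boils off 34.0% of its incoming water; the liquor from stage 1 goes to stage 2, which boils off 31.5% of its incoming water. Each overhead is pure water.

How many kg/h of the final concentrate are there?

756 kg/h

water in feed = 1440×0.867 = 1248.5 kg/h.
After stage 1: water left = (1−0.340)×1248.5 = 824; stream total = 1015.5 kg/h.
After stage 2: water left = (1−0.315)×824 = 564.44; final concentrate = 755.96 kg/h.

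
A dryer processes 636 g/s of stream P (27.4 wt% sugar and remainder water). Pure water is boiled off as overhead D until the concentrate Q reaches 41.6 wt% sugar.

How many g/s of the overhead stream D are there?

sugar is conserved: 636×0.274 = 174.26 g/s all reports to the concentrate.
Concentrate = 174.26/(target fraction) = 418.9 g/s.
Overhead = 636 − 418.9 = 217.1 g/s.

217.1 g/s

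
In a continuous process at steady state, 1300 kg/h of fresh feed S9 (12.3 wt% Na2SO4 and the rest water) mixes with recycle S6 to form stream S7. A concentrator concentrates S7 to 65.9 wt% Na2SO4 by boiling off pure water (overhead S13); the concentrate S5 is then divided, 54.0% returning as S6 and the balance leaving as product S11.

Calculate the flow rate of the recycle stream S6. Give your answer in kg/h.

Overall Na2SO4 balance (none leaves overhead): Na2SO4 in fresh feed = Na2SO4 in product, i.e. 1300×0.123 = (1−0.540)·S5·0.659.
S5 = 159.9/(0.659×0.460) = 527.48 kg/h.
Recycle S6 = 0.540×527.48 = 284.84 kg/h.

284.8 kg/h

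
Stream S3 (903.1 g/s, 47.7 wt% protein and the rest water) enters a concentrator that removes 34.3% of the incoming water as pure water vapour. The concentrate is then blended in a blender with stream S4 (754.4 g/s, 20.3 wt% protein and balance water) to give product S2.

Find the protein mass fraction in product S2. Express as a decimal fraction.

0.3905

Vapour removed = 0.343×0.523×903.1 = 162.01 g/s; concentrate = 741.09 g/s.
protein reaching the mixer = 430.78 (from concentrate) + 754.4×0.203 = 583.92 g/s.
Product flow = 741.09 + 754.4 = 1495.5 g/s; protein fraction = 0.3905.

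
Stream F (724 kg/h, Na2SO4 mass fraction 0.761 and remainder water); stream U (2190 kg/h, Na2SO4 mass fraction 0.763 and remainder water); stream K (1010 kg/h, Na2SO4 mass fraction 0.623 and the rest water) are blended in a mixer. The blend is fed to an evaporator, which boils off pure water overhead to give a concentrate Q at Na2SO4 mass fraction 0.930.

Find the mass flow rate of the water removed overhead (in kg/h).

858.2 kg/h

Na2SO4 entering = 724×0.761 + 2190×0.763 + 1010×0.623 = 2851.2 kg/h.
All Na2SO4 reports to Q, so Q = 2851.2/0.930 = 3065.8 kg/h.
Total feed = 3924 kg/h; overhead = 3924 − 3065.8 = 858.23 kg/h.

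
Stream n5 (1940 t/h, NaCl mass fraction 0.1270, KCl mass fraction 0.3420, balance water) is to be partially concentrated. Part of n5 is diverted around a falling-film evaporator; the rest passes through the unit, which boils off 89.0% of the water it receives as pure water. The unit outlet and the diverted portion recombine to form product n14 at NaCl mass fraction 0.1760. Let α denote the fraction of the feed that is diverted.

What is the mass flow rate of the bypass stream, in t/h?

All 1940×0.127 = 246.38 t/h of NaCl reaches n14, so n14 = 246.38/0.176 = 1399.9 t/h and vapour = 540.11 t/h.
The evaporator receives (1−α)·1940 of feed at 0.531 water and removes 0.890 of that water:
0.890×0.531×(1−α)×1940 = 540.11
(1−α) = 540.11/916.82 = 0.5891;  α = 0.4109.
Bypass flow = 0.4109×1940 = 797.12 t/h.

797.1 t/h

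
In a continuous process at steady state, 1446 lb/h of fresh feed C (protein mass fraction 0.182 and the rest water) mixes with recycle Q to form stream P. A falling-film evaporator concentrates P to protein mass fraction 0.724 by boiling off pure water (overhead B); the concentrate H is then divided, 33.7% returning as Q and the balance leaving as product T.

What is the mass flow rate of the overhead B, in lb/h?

Overall protein balance (none leaves overhead): protein in fresh feed = protein in product, i.e. 1446×0.182 = (1−0.337)·H·0.724.
H = 263.17/(0.724×0.663) = 548.26 lb/h.
Recycle Q = 0.337×548.26 = 184.76 lb/h.
Combined feed P = 1446 + 184.76 = 1630.8 lb/h.
Overhead B = P − H = 1630.8 − 548.26 = 1082.5 lb/h.

1083 lb/h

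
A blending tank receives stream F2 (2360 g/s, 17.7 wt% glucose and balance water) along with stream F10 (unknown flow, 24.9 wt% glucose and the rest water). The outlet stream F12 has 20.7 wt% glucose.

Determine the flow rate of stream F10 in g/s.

1686 g/s

Let F10 be the unknown flow. Total out = 2360 + F10.
glucose balance: 417.72 + 0.249·F10 = 0.207·(2360 + F10)
(0.249 − 0.207)·F10 = 0.207×2360 − 417.72 = 70.8
F10 = 70.8 / 0.042 = 1685.7 g/s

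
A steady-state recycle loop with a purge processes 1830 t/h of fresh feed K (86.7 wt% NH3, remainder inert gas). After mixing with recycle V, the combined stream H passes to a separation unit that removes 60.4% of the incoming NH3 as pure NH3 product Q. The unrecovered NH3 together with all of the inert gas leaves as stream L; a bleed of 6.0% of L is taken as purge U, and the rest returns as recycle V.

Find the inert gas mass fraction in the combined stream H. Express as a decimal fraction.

inert gas enters only via K and leaves only via the purge: 1830×0.133 = 0.060×(inert gas in L), and the separation unit passes all inert gas, so inert gas in H = inert gas in L = 4056.5 t/h.
NH3 in H: m_A = 1830×0.867 + (1−0.060)·(1−0.604)·m_A, so m_A = 1586.6/0.6278 = 2527.4 t/h.
H = 2527.4 + 4056.5 = 6583.9 t/h.
inert gas fraction in H = 4056.5/6583.9 = 0.6161.

0.6161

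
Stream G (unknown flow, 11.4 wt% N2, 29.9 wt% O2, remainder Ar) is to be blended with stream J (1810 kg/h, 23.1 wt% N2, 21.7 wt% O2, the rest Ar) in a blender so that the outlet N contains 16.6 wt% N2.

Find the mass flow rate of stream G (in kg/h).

2262 kg/h

Let G be the unknown flow. Total out = 1810 + G.
N2 balance: 418.11 + 0.114·G = 0.166·(1810 + G)
(0.114 − 0.166)·G = 0.166×1810 − 418.11 = -117.65
G = -117.65 / -0.052 = 2262.5 kg/h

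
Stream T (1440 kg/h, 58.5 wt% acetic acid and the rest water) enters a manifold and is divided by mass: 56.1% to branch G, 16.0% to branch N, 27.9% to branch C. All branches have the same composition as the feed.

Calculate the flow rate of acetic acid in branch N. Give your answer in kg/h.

134.8 kg/h

Branch N total = 0.160×1440 = 230.4 kg/h.
acetic acid in N = 0.585×230.4 = 134.78 kg/h.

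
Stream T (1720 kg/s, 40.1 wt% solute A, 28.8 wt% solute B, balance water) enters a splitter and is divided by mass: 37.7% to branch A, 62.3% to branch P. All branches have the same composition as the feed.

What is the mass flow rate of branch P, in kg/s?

1072 kg/s

Branch P flow = 0.623×1720 = 1071.6 kg/s.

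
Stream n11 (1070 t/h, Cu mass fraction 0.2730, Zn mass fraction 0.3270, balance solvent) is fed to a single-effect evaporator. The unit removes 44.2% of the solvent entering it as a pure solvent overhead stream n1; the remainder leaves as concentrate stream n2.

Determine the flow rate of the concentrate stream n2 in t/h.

solvent entering = 1070×0.400 = 428 t/h; overhead removed = 0.442×428 = 189.18 t/h.
Concentrate = 1070 − 189.18 = 880.82 t/h.

880.8 t/h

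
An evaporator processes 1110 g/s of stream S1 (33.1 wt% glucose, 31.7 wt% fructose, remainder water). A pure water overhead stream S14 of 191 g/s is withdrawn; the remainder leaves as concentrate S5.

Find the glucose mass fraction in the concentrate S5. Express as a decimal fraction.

0.400

glucose is not removed: 1110×0.331 = 367.41 g/s of glucose enters S5.
Concentrate = 1110 − 191 = 919 g/s.
Mass fraction = 367.41/919 = 0.400.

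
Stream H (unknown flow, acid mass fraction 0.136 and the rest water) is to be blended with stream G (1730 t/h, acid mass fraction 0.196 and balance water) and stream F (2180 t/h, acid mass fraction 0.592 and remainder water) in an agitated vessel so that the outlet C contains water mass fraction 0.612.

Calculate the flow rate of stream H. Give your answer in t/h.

Let H be the unknown flow. Total out = 3910 + H.
water balance: 2280.4 + 0.864·H = 0.612·(3910 + H)
(0.864 − 0.612)·H = 0.612×3910 − 2280.4 = 112.56
H = 112.56 / 0.252 = 446.67 t/h

446.7 t/h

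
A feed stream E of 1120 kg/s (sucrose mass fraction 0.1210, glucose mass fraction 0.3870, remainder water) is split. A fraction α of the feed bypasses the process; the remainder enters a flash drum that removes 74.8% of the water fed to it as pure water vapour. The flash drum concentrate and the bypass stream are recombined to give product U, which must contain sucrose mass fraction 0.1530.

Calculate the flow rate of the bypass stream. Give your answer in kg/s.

All 1120×0.121 = 135.52 kg/s of sucrose reaches U, so U = 135.52/0.153 = 885.75 kg/s and vapour = 234.25 kg/s.
The evaporator receives (1−α)·1120 of feed at 0.492 water and removes 0.748 of that water:
0.748×0.492×(1−α)×1120 = 234.25
(1−α) = 234.25/412.18 = 0.5683;  α = 0.4317.
Bypass flow = 0.4317×1120 = 483.48 kg/s.

483.5 kg/s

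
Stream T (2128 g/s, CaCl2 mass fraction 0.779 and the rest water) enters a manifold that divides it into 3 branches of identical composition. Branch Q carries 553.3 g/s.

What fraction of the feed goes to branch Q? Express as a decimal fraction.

0.260

Fraction to Q = 553.3/2128 = 0.2600.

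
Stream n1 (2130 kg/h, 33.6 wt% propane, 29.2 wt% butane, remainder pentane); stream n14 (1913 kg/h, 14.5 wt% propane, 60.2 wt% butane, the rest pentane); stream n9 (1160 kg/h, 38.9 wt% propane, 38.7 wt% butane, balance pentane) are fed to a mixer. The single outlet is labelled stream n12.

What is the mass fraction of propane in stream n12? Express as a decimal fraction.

0.2776

Total flow out = 2130 + 1913 + 1160 = 5203 kg/h.
propane in = 2130×0.336 + 1913×0.145 + 1160×0.389 = 1444.3 kg/h.
propane mass fraction in n12 = 1444.3/5203 = 0.2776.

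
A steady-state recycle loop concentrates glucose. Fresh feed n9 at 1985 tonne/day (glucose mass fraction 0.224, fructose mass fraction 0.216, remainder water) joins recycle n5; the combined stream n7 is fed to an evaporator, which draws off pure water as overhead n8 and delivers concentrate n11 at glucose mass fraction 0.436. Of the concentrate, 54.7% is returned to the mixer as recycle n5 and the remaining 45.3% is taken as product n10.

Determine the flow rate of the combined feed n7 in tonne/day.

Overall glucose balance (none leaves overhead): glucose in fresh feed = glucose in product, i.e. 1985×0.224 = (1−0.547)·n11·0.436.
n11 = 444.64/(0.436×0.453) = 2251.3 tonne/day.
Recycle n5 = 0.547×2251.3 = 1231.4 tonne/day.
Combined feed n7 = 1985 + 1231.4 = 3216.4 tonne/day.

3216 tonne/day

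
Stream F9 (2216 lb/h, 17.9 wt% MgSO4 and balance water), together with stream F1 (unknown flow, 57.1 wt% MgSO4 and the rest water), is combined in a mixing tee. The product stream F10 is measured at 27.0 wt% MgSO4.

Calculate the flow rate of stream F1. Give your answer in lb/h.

Let F1 be the unknown flow. Total out = 2216 + F1.
MgSO4 balance: 396.66 + 0.571·F1 = 0.270·(2216 + F1)
(0.571 − 0.270)·F1 = 0.270×2216 − 396.66 = 201.66
F1 = 201.66 / 0.301 = 669.95 lb/h

670 lb/h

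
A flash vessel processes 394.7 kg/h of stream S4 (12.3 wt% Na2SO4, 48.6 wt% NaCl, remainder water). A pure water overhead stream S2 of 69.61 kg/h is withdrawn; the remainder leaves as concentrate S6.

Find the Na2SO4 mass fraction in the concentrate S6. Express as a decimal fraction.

Na2SO4 is not removed: 394.7×0.123 = 48.548 kg/h of Na2SO4 enters S6.
Concentrate = 394.7 − 69.61 = 325.09 kg/h.
Mass fraction = 48.548/325.09 = 0.149.

0.149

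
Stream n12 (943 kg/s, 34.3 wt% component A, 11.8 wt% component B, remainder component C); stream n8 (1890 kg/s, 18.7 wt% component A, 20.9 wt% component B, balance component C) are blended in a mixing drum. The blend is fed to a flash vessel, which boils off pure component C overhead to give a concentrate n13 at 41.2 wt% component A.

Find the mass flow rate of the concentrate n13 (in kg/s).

1643 kg/s

component A entering = 943×0.343 + 1890×0.187 = 676.88 kg/s.
All component A reports to n13, so n13 = 676.88/0.412 = 1642.9 kg/s.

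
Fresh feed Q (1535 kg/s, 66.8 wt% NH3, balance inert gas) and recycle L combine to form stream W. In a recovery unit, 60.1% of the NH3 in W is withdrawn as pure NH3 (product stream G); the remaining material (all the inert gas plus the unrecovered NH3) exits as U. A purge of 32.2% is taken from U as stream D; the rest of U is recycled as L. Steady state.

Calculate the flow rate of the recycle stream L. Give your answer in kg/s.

1453 kg/s

inert gas enters only via Q and leaves only via the purge: 1535×0.332 = 0.322×(inert gas in U), and the recovery unit passes all inert gas, so inert gas in W = inert gas in U = 1582.7 kg/s.
NH3 in W: m_A = 1535×0.668 + (1−0.322)·(1−0.601)·m_A, so m_A = 1025.4/0.7295 = 1405.6 kg/s.
U = (1−0.601)×1405.6 + 1582.7 = 2143.5 kg/s.
Recycle L = (1−0.322)×2143.5 = 1453.3 kg/s.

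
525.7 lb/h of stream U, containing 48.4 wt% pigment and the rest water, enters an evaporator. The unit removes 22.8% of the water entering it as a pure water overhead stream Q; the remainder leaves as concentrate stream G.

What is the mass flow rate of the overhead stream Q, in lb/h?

61.85 lb/h

water entering = 525.7×0.516 = 271.26 lb/h; overhead removed = 0.228×271.26 = 61.848 lb/h.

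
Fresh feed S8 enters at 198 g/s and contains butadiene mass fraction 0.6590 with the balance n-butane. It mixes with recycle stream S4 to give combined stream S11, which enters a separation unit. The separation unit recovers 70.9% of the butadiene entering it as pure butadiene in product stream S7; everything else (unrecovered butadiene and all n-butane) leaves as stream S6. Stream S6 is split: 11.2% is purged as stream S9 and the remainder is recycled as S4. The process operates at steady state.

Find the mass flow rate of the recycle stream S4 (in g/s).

n-butane enters only via S8 and leaves only via the purge: 198×0.341 = 0.112×(n-butane in S6), and the separation unit passes all n-butane, so n-butane in S11 = n-butane in S6 = 602.84 g/s.
butadiene in S11: m_A = 198×0.659 + (1−0.112)·(1−0.709)·m_A, so m_A = 130.48/0.7416 = 175.95 g/s.
S6 = (1−0.709)×175.95 + 602.84 = 654.04 g/s.
Recycle S4 = (1−0.112)×654.04 = 580.79 g/s.

580.8 g/s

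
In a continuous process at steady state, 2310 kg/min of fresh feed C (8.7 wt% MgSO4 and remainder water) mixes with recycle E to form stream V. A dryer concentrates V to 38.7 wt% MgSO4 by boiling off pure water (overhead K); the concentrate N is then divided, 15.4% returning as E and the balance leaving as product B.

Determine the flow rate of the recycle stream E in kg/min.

94.53 kg/min

Overall MgSO4 balance (none leaves overhead): MgSO4 in fresh feed = MgSO4 in product, i.e. 2310×0.087 = (1−0.154)·N·0.387.
N = 200.97/(0.387×0.846) = 613.83 kg/min.
Recycle E = 0.154×613.83 = 94.53 kg/min.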